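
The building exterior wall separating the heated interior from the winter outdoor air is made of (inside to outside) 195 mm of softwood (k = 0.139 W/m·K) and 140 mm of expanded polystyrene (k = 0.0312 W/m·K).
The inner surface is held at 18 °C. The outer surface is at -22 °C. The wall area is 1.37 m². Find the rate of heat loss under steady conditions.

Q ≈ 9.3 W

Series thermal resistances:
R_softwood = L/(kA) = 0.195/(0.139×1.37) = 1.024 K/W
R_expanded polystyrene = L/(kA) = 0.14/(0.0312×1.37) = 3.275 K/W
R_total = 4.299 K/W
Q = ΔT / R_total = 40 / 4.299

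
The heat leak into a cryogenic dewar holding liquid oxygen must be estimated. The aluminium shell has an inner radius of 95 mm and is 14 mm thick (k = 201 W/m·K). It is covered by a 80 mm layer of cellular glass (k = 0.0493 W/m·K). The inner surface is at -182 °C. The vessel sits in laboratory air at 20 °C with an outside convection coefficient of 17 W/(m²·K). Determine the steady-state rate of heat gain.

Each spherical layer contributes R = (1/r_i − 1/r_o)/(4πk):
R_aluminium shell = (1/0.095 − 1/0.109)/(4π×201) = 5.353×10^-4 K/W
R_cellular glass = (1/0.109 − 1/0.189)/(4π×0.0493) = 6.268 K/W
R_outer film = 1/(h·4πr_o²) = 1/(17×4π×0.189²) = 0.131 K/W
R_total = 6.4 K/W
Q = ΔT/R_total = 202/6.4

Q ≈ 31.6 W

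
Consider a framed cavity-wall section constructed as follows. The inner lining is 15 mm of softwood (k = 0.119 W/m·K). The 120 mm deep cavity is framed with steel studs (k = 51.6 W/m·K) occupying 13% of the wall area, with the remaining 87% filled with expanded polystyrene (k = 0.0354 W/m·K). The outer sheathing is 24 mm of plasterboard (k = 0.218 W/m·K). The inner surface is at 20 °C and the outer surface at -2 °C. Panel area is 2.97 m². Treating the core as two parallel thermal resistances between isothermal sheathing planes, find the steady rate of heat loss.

Q ≈ 257 W

Sheathing layers in series; stud and cavity paths in parallel between them.
R_inner = 0.015/(0.119×2.97) = 0.04244 K/W
R_stud  = 0.12/(51.6×0.13×2.97) = 0.006023 K/W
R_cav   = 0.12/(0.0354×0.87×2.97) = 1.312 K/W
1/R_core = 1/R_stud + 1/R_cav → R_core = 0.005996 K/W
R_outer = 0.024/(0.218×2.97) = 0.03707 K/W
R_total = 0.0855 K/W
Q = ΔT/R_total = 22/0.0855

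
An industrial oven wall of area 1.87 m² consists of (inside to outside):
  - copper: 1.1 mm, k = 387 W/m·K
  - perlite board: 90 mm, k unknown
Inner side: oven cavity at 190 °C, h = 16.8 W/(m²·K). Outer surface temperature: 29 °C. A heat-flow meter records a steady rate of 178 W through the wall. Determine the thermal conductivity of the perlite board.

Using the resistance-network approach (series):
R_inner film = 1/(h_i·A) = 1/(16.8×1.87) = 0.03183 K/W
R_copper = L/(kA) = 0.0011/(387×1.87) = 1.52×10^-6 K/W
Sum of known resistances R_other = 0.03183 K/W
Total R = ΔT/Q = 161/178 = 0.9045 K/W
R_perlite board = R_total − R_other = 0.8727 K/W
k = L/(R·A) = 0.09/(0.8727×1.87)

k ≈ 0.0552 W/(m·K)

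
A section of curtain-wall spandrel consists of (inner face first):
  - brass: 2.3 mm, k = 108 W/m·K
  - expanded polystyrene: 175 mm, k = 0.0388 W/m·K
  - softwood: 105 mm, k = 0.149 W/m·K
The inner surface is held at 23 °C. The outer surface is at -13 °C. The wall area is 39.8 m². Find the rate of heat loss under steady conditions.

Series thermal resistances:
R_brass = L/(kA) = 0.0023/(108×39.8) = 5.351×10^-7 K/W
R_expanded polystyrene = L/(kA) = 0.175/(0.0388×39.8) = 0.1133 K/W
R_softwood = L/(kA) = 0.105/(0.149×39.8) = 0.01771 K/W
R_total = 0.131 K/W
Q = ΔT / R_total = 36 / 0.131

Q ≈ 275 W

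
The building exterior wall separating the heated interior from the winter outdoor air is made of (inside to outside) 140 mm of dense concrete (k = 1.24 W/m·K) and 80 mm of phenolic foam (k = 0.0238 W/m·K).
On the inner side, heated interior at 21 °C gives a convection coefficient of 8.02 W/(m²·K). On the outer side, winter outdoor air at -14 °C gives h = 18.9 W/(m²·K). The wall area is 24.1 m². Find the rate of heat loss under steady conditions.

Q ≈ 231 W

Thermal resistances in series:
R_inner film = 1/(h_i·A) = 1/(8.02×24.1) = 0.005174 K/W
R_dense concrete = L/(kA) = 0.14/(1.24×24.1) = 0.004685 K/W
R_phenolic foam = L/(kA) = 0.08/(0.0238×24.1) = 0.1395 K/W
R_outer film = 1/(h_o·A) = 1/(18.9×24.1) = 0.002195 K/W
R_total = 0.1515 K/W
Q = ΔT / R_total = 35 / 0.1515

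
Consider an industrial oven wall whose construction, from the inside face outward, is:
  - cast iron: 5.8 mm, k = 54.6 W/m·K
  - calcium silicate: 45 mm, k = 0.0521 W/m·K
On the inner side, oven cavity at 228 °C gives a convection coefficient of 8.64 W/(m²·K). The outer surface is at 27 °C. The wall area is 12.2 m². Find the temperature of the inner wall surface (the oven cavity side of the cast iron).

T ≈ 204 °C

Model the wall as resistances in series:
R_inner film = 1/(h_i·A) = 1/(8.64×12.2) = 0.009487 K/W
R_cast iron = L/(kA) = 0.0058/(54.6×12.2) = 8.707×10^-6 K/W
R_calcium silicate = L/(kA) = 0.045/(0.0521×12.2) = 0.0708 K/W
R_total = 0.08029 K/W;  Q = ΔT/R_total = 201/0.08029 = 2503 W
T_interface = T_inner − Q·ΣR(inner→interface) = 228 − 2500×0.009487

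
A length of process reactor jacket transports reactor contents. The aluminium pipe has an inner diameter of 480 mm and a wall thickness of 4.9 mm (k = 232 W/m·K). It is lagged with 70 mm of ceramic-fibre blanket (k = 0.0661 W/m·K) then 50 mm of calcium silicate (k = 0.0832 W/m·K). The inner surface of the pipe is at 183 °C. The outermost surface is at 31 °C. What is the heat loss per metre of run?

For a radial system each layer contributes R = ln(r_out/r_in)/(2πkL); films add R = 1/(hA).
R_aluminium pipe wall = ln(244.9/240)/(2π×232×1) = 1.387×10^-5 K/W
R_ceramic-fibre blanket = ln(314.9/244.9)/(2π×0.0661×1) = 0.6053 K/W
R_calcium silicate = ln(364.9/314.9)/(2π×0.0832×1) = 0.2819 K/W
R_total = 0.8872 K/W
Q = ΔT/R_total = 152/0.8872

q′ ≈ 171 W/m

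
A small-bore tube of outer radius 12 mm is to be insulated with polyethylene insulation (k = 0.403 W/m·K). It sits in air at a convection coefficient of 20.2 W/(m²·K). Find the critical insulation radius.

r_cr ≈ 20 mm

For a cylinder r_cr = k/h = 0.403/20.2
r_cr = 20 mm; since the bare radius (12 mm) is below r_cr, adding a thin layer of insulation will *increase* heat loss.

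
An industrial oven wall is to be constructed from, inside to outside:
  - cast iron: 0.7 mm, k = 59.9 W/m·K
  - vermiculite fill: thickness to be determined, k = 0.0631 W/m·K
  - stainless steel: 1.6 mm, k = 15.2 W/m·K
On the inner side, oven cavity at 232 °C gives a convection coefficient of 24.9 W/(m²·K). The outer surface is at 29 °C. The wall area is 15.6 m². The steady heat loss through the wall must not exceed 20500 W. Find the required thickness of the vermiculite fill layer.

Model the wall as resistances in series:
R_inner film = 1/(h_i·A) = 1/(24.9×15.6) = 0.002574 K/W
R_cast iron = L/(kA) = 0.0007/(59.9×15.6) = 7.491×10^-7 K/W
R_stainless steel = L/(kA) = 0.0016/(15.2×15.6) = 6.748×10^-6 K/W
Sum of the known resistances R_other = 0.002582 K/W
Required total resistance R_tot = ΔT/Q_allow = 203/20500 = 0.009902 K/W
R_vermiculite fill = R_tot − R_other = 0.007321 K/W
L = R·k·A = 0.007321×0.0631×15.6

L ≈ 7.21 mm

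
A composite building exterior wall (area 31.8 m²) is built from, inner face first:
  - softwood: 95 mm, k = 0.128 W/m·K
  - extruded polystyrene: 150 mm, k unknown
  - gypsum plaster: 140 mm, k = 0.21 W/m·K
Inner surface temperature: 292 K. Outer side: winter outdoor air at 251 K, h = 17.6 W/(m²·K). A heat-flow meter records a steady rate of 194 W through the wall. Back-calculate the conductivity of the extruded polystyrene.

k ≈ 0.0285 W/(m·K)

Using the resistance-network approach (series):
R_softwood = L/(kA) = 0.095/(0.128×31.8) = 0.02334 K/W
R_gypsum plaster = L/(kA) = 0.14/(0.21×31.8) = 0.02096 K/W
R_outer film = 1/(h_o·A) = 1/(17.6×31.8) = 0.001787 K/W
Sum of known resistances R_other = 0.04609 K/W
Total R = ΔT/Q = 41/194 = 0.2113 K/W
R_extruded polystyrene = R_total − R_other = 0.1652 K/W
k = L/(R·A) = 0.15/(0.1652×31.8)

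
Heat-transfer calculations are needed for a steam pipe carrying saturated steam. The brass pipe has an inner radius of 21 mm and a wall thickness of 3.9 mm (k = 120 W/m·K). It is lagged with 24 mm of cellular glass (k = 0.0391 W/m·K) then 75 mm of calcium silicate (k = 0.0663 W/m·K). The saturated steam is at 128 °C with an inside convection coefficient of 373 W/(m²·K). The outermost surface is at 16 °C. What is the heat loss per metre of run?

For a radial system each layer contributes R = ln(r_out/r_in)/(2πkL); films add R = 1/(hA).
R_inner film = 1/(h_i·2πr₁L) = 1/(373×2π×0.021×1) = 0.02032 K/W
R_brass pipe wall = ln(24.9/21)/(2π×120×1) = 2.259×10^-4 K/W
R_cellular glass = ln(48.9/24.9)/(2π×0.0391×1) = 2.747 K/W
R_calcium silicate = ln(123.9/48.9)/(2π×0.0663×1) = 2.232 K/W
R_total = 4.999 K/W
Q = ΔT/R_total = 112/4.999

q′ ≈ 22.4 W/m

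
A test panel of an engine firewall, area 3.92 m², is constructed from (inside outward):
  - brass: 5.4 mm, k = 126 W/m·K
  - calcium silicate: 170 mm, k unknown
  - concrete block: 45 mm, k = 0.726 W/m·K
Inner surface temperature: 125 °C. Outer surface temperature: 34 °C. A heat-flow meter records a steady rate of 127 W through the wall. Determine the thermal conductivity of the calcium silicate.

k ≈ 0.0619 W/(m·K)

Treating each layer as a thermal resistance in series:
R_brass = L/(kA) = 0.0054/(126×3.92) = 1.093×10^-5 K/W
R_concrete block = L/(kA) = 0.045/(0.726×3.92) = 0.01581 K/W
Sum of known resistances R_other = 0.01582 K/W
Total R = ΔT/Q = 91/127 = 0.7165 K/W
R_calcium silicate = R_total − R_other = 0.7007 K/W
k = L/(R·A) = 0.17/(0.7007×3.92)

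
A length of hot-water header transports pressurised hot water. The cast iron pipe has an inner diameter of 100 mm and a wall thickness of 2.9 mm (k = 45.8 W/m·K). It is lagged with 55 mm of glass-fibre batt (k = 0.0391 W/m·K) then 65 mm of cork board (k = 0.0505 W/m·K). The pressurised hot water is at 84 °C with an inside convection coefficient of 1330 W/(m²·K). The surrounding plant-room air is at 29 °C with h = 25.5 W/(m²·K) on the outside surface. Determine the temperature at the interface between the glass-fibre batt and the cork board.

T ≈ 47.9 °C

For a radial system each layer contributes R = ln(r_out/r_in)/(2πkL); films add R = 1/(hA).
R_inner film = 1/(h_i·2πr₁L) = 1/(1330×2π×0.05×1) = 0.002393 K/W
R_cast iron pipe wall = ln(52.9/50)/(2π×45.8×1) = 1.959×10^-4 K/W
R_glass-fibre batt = ln(107.9/52.9)/(2π×0.0391×1) = 2.901 K/W
R_cork board = ln(172.9/107.9)/(2π×0.0505×1) = 1.486 K/W
R_outer film = 1/(h_o·2πr_oL) = 1/(25.5×2π×0.1729×1) = 0.0361 K/W
R_total = 4.426 K/W
Q = ΔT/R_total = 55/4.426
Q = 12.4 W/m
T_interface = T_inner − Q·ΣR(inner→interface) = 84 − 12.4×2.904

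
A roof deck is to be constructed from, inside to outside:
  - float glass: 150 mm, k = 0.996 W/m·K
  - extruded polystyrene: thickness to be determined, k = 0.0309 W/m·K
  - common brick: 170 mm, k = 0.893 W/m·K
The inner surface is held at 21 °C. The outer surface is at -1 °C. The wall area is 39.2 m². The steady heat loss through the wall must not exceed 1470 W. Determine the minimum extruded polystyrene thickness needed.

L ≈ 7.59 mm

Model the wall as resistances in series:
R_float glass = L/(kA) = 0.15/(0.996×39.2) = 0.003842 K/W
R_common brick = L/(kA) = 0.17/(0.893×39.2) = 0.004856 K/W
Sum of the known resistances R_other = 0.008698 K/W
Required total resistance R_tot = ΔT/Q_allow = 22/1470 = 0.01497 K/W
R_extruded polystyrene = R_tot − R_other = 0.006268 K/W
L = R·k·A = 0.006268×0.0309×39.2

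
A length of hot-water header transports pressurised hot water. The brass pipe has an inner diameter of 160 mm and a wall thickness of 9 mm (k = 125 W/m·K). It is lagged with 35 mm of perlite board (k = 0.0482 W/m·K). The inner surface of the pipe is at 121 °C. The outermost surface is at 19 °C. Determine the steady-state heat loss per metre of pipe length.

For a radial system each layer contributes R = ln(r_out/r_in)/(2πkL); films add R = 1/(hA).
R_brass pipe wall = ln(89/80)/(2π×125×1) = 1.357×10^-4 K/W
R_perlite board = ln(124/89)/(2π×0.0482×1) = 1.095 K/W
R_total = 1.095 K/W
Q = ΔT/R_total = 102/1.095

q′ ≈ 93.1 W/m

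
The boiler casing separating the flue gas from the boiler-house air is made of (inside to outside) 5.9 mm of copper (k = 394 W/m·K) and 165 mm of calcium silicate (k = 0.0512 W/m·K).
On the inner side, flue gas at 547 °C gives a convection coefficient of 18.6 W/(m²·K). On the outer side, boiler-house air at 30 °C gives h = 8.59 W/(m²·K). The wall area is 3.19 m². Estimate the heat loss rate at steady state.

Q ≈ 486 W

Using the resistance-network approach (series):
R_inner film = 1/(h_i·A) = 1/(18.6×3.19) = 0.01685 K/W
R_copper = L/(kA) = 0.0059/(394×3.19) = 4.694×10^-6 K/W
R_calcium silicate = L/(kA) = 0.165/(0.0512×3.19) = 1.01 K/W
R_outer film = 1/(h_o·A) = 1/(8.59×3.19) = 0.03649 K/W
R_total = 1.064 K/W
Q = ΔT / R_total = 517 / 1.064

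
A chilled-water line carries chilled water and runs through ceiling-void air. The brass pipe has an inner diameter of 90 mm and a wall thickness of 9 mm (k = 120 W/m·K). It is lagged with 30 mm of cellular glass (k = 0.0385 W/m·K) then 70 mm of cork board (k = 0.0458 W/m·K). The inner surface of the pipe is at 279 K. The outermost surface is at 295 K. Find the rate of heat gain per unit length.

q′ ≈ 4.07 W/m

Treating each annulus and film as a series resistance:
R_brass pipe wall = ln(54/45)/(2π×120×1) = 2.418×10^-4 K/W
R_cellular glass = ln(84/54)/(2π×0.0385×1) = 1.826 K/W
R_cork board = ln(154/84)/(2π×0.0458×1) = 2.106 K/W
R_total = 3.933 K/W
Q = ΔT/R_total = 16/3.933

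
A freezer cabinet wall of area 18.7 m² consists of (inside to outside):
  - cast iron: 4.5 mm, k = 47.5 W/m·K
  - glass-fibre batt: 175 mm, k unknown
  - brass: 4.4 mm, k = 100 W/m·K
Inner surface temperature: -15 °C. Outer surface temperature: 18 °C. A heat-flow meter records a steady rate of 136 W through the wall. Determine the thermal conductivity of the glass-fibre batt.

k ≈ 0.0386 W/(m·K)

Thermal resistances in series:
R_cast iron = L/(kA) = 0.0045/(47.5×18.7) = 5.066×10^-6 K/W
R_brass = L/(kA) = 0.0044/(100×18.7) = 2.353×10^-6 K/W
Sum of known resistances R_other = 7.419×10^-6 K/W
Total R = ΔT/Q = 33/136 = 0.2426 K/W
R_glass-fibre batt = R_total − R_other = 0.2426 K/W
k = L/(R·A) = 0.175/(0.2426×18.7)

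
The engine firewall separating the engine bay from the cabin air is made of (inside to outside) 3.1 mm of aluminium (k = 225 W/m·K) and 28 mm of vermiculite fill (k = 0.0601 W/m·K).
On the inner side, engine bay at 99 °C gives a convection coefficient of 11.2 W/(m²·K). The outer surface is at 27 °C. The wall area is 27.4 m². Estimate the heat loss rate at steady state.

Model the wall as resistances in series:
R_inner film = 1/(h_i·A) = 1/(11.2×27.4) = 0.003259 K/W
R_aluminium = L/(kA) = 0.0031/(225×27.4) = 5.028×10^-7 K/W
R_vermiculite fill = L/(kA) = 0.028/(0.0601×27.4) = 0.017 K/W
R_total = 0.02026 K/W
Q = ΔT / R_total = 72 / 0.02026

Q ≈ 3550 W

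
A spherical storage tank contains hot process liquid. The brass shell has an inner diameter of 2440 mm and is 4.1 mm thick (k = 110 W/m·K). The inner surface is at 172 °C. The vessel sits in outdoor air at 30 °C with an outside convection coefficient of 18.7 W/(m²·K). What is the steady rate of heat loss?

For a spherical shell R = (1/r₁ − 1/r₂)/(4πk); film R = 1/(h·4πr²). In series:
R_brass shell = (1/1.22 − 1/1.2241)/(4π×110) = 1.986×10^-6 K/W
R_outer film = 1/(h·4πr_o²) = 1/(18.7×4π×1.2241²) = 0.00284 K/W
R_total = 0.002842 K/W
Q = ΔT/R_total = 142/0.002842

Q ≈ 50000 W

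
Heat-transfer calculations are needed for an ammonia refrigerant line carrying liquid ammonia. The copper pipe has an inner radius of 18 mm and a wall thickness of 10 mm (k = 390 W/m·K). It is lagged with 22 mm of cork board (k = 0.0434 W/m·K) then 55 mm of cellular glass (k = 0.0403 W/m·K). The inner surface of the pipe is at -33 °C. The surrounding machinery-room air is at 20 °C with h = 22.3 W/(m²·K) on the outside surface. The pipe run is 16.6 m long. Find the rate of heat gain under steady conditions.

Treating each annulus and film as a series resistance:
R_copper pipe wall = ln(28/18)/(2π×390×16.6) = 1.086×10^-5 K/W
R_cork board = ln(50/28)/(2π×0.0434×16.6) = 0.1281 K/W
R_cellular glass = ln(105/50)/(2π×0.0403×16.6) = 0.1765 K/W
R_outer film = 1/(h_o·2πr_oL) = 1/(22.3×2π×0.105×16.6) = 0.004095 K/W
R_total = 0.3087 K/W
Q = ΔT/R_total = 53/0.3087

Q ≈ 172 W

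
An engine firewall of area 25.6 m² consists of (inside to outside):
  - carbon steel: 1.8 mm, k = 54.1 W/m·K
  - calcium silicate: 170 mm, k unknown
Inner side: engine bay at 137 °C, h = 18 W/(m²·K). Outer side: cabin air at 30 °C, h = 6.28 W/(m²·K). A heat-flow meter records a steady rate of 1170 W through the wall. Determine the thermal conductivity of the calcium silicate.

Treating each layer as a thermal resistance in series:
R_inner film = 1/(h_i·A) = 1/(18×25.6) = 0.00217 K/W
R_carbon steel = L/(kA) = 0.0018/(54.1×25.6) = 1.3×10^-6 K/W
R_outer film = 1/(h_o·A) = 1/(6.28×25.6) = 0.00622 K/W
Sum of known resistances R_other = 0.008392 K/W
Total R = ΔT/Q = 107/1170 = 0.09145 K/W
R_calcium silicate = R_total − R_other = 0.08306 K/W
k = L/(R·A) = 0.17/(0.08306×25.6)

k ≈ 0.0799 W/(m·K)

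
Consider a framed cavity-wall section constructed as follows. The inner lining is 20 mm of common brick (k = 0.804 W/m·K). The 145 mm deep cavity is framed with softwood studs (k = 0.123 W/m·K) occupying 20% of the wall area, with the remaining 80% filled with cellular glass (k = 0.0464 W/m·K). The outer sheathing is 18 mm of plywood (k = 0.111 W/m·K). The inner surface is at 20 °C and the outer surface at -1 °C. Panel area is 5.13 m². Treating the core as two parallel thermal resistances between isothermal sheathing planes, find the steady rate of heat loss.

Q ≈ 42.5 W

Sheathing layers in series; stud and cavity paths in parallel between them.
R_inner = 0.02/(0.804×5.13) = 0.004849 K/W
R_stud  = 0.145/(0.123×0.2×5.13) = 1.149 K/W
R_cav   = 0.145/(0.0464×0.8×5.13) = 0.7615 K/W
1/R_core = 1/R_stud + 1/R_cav → R_core = 0.458 K/W
R_outer = 0.018/(0.111×5.13) = 0.03161 K/W
R_total = 0.4944 K/W
Q = ΔT/R_total = 21/0.4944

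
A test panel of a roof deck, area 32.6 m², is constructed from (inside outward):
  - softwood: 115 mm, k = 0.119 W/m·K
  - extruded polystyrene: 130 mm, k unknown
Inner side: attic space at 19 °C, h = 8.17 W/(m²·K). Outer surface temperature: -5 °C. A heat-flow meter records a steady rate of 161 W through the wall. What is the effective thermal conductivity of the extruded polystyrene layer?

k ≈ 0.0345 W/(m·K)

Model the wall as resistances in series:
R_inner film = 1/(h_i·A) = 1/(8.17×32.6) = 0.003755 K/W
R_softwood = L/(kA) = 0.115/(0.119×32.6) = 0.02964 K/W
Sum of known resistances R_other = 0.0334 K/W
Total R = ΔT/Q = 24/161 = 0.1491 K/W
R_extruded polystyrene = R_total − R_other = 0.1157 K/W
k = L/(R·A) = 0.13/(0.1157×32.6)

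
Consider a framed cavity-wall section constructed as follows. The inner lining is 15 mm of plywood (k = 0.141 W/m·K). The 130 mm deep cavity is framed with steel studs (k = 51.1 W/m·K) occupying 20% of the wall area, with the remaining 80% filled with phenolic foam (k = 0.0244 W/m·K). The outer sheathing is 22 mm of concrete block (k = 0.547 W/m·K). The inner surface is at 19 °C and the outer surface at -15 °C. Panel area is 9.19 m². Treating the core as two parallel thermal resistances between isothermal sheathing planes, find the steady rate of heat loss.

Q ≈ 1960 W

Sheathing layers in series; stud and cavity paths in parallel between them.
R_inner = 0.015/(0.141×9.19) = 0.01158 K/W
R_stud  = 0.13/(51.1×0.2×9.19) = 0.001384 K/W
R_cav   = 0.13/(0.0244×0.8×9.19) = 0.7247 K/W
1/R_core = 1/R_stud + 1/R_cav → R_core = 0.001381 K/W
R_outer = 0.022/(0.547×9.19) = 0.004376 K/W
R_total = 0.01733 K/W
Q = ΔT/R_total = 34/0.01733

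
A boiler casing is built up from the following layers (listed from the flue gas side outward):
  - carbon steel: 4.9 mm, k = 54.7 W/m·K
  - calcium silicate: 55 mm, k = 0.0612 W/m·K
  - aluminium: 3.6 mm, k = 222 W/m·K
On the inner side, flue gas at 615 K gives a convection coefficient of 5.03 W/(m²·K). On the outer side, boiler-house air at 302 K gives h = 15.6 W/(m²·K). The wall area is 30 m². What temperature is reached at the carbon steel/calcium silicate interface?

Model the wall as resistances in series:
R_inner film = 1/(h_i·A) = 1/(5.03×30) = 0.006627 K/W
R_carbon steel = L/(kA) = 0.0049/(54.7×30) = 2.986×10^-6 K/W
R_calcium silicate = L/(kA) = 0.055/(0.0612×30) = 0.02996 K/W
R_aluminium = L/(kA) = 0.0036/(222×30) = 5.405×10^-7 K/W
R_outer film = 1/(h_o·A) = 1/(15.6×30) = 0.002137 K/W
R_total = 0.03872 K/W;  Q = ΔT/R_total = 313/0.03872 = 8083 W
T_interface = T_inner − Q·ΣR(inner→interface) = 615 − 8080×0.00663

T ≈ 561 K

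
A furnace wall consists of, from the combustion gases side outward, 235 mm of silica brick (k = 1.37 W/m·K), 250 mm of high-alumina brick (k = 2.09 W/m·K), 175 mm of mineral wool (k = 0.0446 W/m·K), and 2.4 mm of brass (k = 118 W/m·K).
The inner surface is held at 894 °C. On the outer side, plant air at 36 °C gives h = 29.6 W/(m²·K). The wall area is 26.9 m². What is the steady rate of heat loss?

Q ≈ 5430 W

Treating each layer as a thermal resistance in series:
R_silica brick = L/(kA) = 0.235/(1.37×26.9) = 0.006377 K/W
R_high-alumina brick = L/(kA) = 0.25/(2.09×26.9) = 0.004447 K/W
R_mineral wool = L/(kA) = 0.175/(0.0446×26.9) = 0.1459 K/W
R_brass = L/(kA) = 0.0024/(118×26.9) = 7.561×10^-7 K/W
R_outer film = 1/(h_o·A) = 1/(29.6×26.9) = 0.001256 K/W
R_total = 0.1579 K/W
Q = ΔT / R_total = 858 / 0.1579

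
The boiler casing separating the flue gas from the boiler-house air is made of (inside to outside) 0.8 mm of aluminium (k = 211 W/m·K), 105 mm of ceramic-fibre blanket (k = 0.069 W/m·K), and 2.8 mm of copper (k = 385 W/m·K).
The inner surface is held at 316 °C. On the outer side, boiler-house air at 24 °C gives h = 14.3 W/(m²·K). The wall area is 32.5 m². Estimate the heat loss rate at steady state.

Series thermal resistances:
R_aluminium = L/(kA) = 0.0008/(211×32.5) = 1.167×10^-7 K/W
R_ceramic-fibre blanket = L/(kA) = 0.105/(0.069×32.5) = 0.04682 K/W
R_copper = L/(kA) = 0.0028/(385×32.5) = 2.238×10^-7 K/W
R_outer film = 1/(h_o·A) = 1/(14.3×32.5) = 0.002152 K/W
R_total = 0.04897 K/W
Q = ΔT / R_total = 292 / 0.04897

Q ≈ 5960 W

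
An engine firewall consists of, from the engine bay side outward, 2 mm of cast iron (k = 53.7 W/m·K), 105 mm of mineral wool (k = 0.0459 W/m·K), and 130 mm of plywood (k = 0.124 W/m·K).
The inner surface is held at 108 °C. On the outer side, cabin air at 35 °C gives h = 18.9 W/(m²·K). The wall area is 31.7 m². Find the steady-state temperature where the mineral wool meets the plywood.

T ≈ 58.7 °C

Model the wall as resistances in series:
R_cast iron = L/(kA) = 0.002/(53.7×31.7) = 1.175×10^-6 K/W
R_mineral wool = L/(kA) = 0.105/(0.0459×31.7) = 0.07216 K/W
R_plywood = L/(kA) = 0.13/(0.124×31.7) = 0.03307 K/W
R_outer film = 1/(h_o·A) = 1/(18.9×31.7) = 0.001669 K/W
R_total = 0.1069 K/W;  Q = ΔT/R_total = 73/0.1069 = 682.8 W
T_interface = T_inner − Q·ΣR(inner→interface) = 108 − 683×0.07216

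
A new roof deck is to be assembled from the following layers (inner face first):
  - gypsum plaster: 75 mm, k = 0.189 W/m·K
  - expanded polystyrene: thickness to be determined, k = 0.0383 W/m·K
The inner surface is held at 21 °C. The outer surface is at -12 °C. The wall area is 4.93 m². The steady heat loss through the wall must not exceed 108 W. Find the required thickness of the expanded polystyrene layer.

L ≈ 42.5 mm

Series thermal resistances:
R_gypsum plaster = L/(kA) = 0.075/(0.189×4.93) = 0.08049 K/W
Sum of the known resistances R_other = 0.08049 K/W
Required total resistance R_tot = ΔT/Q_allow = 33/108 = 0.3056 K/W
R_expanded polystyrene = R_tot − R_other = 0.2251 K/W
L = R·k·A = 0.2251×0.0383×4.93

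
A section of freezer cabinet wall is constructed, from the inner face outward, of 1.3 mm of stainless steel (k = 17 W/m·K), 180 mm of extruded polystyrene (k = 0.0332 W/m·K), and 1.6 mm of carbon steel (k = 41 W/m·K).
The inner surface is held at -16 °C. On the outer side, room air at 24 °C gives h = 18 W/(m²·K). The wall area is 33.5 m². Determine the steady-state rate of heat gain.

Thermal resistances in series:
R_stainless steel = L/(kA) = 0.0013/(17×33.5) = 2.283×10^-6 K/W
R_extruded polystyrene = L/(kA) = 0.18/(0.0332×33.5) = 0.1618 K/W
R_carbon steel = L/(kA) = 0.0016/(41×33.5) = 1.165×10^-6 K/W
R_outer film = 1/(h_o·A) = 1/(18×33.5) = 0.001658 K/W
R_total = 0.1635 K/W
Q = ΔT / R_total = 40 / 0.1635

Q ≈ 245 W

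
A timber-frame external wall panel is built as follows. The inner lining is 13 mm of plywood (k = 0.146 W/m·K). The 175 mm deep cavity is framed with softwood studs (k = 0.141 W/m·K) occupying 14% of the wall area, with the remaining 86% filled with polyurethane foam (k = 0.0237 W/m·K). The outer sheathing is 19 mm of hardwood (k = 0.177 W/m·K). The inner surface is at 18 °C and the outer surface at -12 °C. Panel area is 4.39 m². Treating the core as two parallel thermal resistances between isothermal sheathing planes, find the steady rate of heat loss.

Q ≈ 28.9 W

Sheathing layers in series; stud and cavity paths in parallel between them.
R_inner = 0.013/(0.146×4.39) = 0.02028 K/W
R_stud  = 0.175/(0.141×0.14×4.39) = 2.019 K/W
R_cav   = 0.175/(0.0237×0.86×4.39) = 1.956 K/W
1/R_core = 1/R_stud + 1/R_cav → R_core = 0.9936 K/W
R_outer = 0.019/(0.177×4.39) = 0.02445 K/W
R_total = 1.038 K/W
Q = ΔT/R_total = 30/1.038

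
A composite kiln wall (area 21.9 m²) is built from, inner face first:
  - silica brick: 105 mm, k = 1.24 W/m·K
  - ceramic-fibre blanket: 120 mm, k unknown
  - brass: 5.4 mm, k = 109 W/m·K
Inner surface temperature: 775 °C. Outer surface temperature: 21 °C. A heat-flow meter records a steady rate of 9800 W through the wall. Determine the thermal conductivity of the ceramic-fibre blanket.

Thermal resistances in series:
R_silica brick = L/(kA) = 0.105/(1.24×21.9) = 0.003867 K/W
R_brass = L/(kA) = 0.0054/(109×21.9) = 2.262×10^-6 K/W
Sum of known resistances R_other = 0.003869 K/W
Total R = ΔT/Q = 754/9800 = 0.07694 K/W
R_ceramic-fibre blanket = R_total − R_other = 0.07307 K/W
k = L/(R·A) = 0.12/(0.07307×21.9)

k ≈ 0.075 W/(m·K)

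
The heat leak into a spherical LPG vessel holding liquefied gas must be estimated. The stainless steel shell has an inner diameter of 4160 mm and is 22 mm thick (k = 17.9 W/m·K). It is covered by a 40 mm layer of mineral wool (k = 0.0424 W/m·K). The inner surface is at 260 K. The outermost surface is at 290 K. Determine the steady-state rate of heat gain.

Q ≈ 1800 W

For a spherical shell R = (1/r₁ − 1/r₂)/(4πk); film R = 1/(h·4πr²). In series:
R_stainless steel shell = (1/2.08 − 1/2.102)/(4π×17.9) = 2.237×10^-5 K/W
R_mineral wool = (1/2.102 − 1/2.142)/(4π×0.0424) = 0.01667 K/W
R_total = 0.0167 K/W
Q = ΔT/R_total = 30/0.0167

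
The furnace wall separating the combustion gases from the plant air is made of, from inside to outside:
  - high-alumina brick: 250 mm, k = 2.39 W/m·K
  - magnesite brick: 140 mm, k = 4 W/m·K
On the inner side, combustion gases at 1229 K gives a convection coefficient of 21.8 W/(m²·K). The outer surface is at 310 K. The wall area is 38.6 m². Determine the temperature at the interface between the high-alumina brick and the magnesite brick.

T ≈ 483 K

Treating each layer as a thermal resistance in series:
R_inner film = 1/(h_i·A) = 1/(21.8×38.6) = 0.001188 K/W
R_high-alumina brick = L/(kA) = 0.25/(2.39×38.6) = 0.00271 K/W
R_magnesite brick = L/(kA) = 0.14/(4×38.6) = 9.067×10^-4 K/W
R_total = 0.004805 K/W;  Q = ΔT/R_total = 919/0.004805 = 191300 W
T_interface = T_inner − Q·ΣR(inner→interface) = 1229 − 191000×0.003898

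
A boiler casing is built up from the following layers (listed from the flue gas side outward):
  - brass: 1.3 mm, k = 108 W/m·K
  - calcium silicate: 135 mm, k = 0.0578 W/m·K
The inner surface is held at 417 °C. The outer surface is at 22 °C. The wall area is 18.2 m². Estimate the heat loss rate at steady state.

Using the resistance-network approach (series):
R_brass = L/(kA) = 0.0013/(108×18.2) = 6.614×10^-7 K/W
R_calcium silicate = L/(kA) = 0.135/(0.0578×18.2) = 0.1283 K/W
R_total = 0.1283 K/W
Q = ΔT / R_total = 395 / 0.1283

Q ≈ 3080 W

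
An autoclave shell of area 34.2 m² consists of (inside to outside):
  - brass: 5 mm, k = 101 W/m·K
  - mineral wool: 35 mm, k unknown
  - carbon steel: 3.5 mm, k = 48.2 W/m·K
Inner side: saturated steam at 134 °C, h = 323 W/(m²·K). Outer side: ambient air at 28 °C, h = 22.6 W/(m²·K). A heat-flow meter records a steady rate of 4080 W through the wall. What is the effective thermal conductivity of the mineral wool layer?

k ≈ 0.0416 W/(m·K)

Using the resistance-network approach (series):
R_inner film = 1/(h_i·A) = 1/(323×34.2) = 9.053×10^-5 K/W
R_brass = L/(kA) = 0.005/(101×34.2) = 1.448×10^-6 K/W
R_carbon steel = L/(kA) = 0.0035/(48.2×34.2) = 2.123×10^-6 K/W
R_outer film = 1/(h_o·A) = 1/(22.6×34.2) = 0.001294 K/W
Sum of known resistances R_other = 0.001388 K/W
Total R = ΔT/Q = 106/4080 = 0.02598 K/W
R_mineral wool = R_total − R_other = 0.02459 K/W
k = L/(R·A) = 0.035/(0.02459×34.2)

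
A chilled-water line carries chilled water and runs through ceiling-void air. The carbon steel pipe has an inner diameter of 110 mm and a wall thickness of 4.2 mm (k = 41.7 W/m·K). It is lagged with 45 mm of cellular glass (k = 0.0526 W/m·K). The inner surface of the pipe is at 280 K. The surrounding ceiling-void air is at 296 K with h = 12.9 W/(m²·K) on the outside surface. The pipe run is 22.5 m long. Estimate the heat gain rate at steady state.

Q ≈ 197 W

Cylindrical conduction, so R = ln(r₂/r₁)/(2πkL) per layer, in series:
R_carbon steel pipe wall = ln(59.2/55)/(2π×41.7×22.5) = 1.248×10^-5 K/W
R_cellular glass = ln(104.2/59.2)/(2π×0.0526×22.5) = 0.07603 K/W
R_outer film = 1/(h_o·2πr_oL) = 1/(12.9×2π×0.1042×22.5) = 0.005262 K/W
R_total = 0.08131 K/W
Q = ΔT/R_total = 16/0.08131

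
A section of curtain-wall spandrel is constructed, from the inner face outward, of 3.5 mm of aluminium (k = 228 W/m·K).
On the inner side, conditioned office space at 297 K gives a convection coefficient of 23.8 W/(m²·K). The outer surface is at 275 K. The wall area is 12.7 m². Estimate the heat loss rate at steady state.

Model the wall as resistances in series:
R_inner film = 1/(h_i·A) = 1/(23.8×12.7) = 0.003308 K/W
R_aluminium = L/(kA) = 0.0035/(228×12.7) = 1.209×10^-6 K/W
R_total = 0.00331 K/W
Q = ΔT / R_total = 22 / 0.00331

Q ≈ 6650 W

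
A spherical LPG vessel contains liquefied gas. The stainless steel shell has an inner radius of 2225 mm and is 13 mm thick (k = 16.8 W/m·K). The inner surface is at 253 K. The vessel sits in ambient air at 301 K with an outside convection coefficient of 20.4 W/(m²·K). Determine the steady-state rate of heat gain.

For a spherical shell R = (1/r₁ − 1/r₂)/(4πk); film R = 1/(h·4πr²). In series:
R_stainless steel shell = (1/2.225 − 1/2.238)/(4π×16.8) = 1.237×10^-5 K/W
R_outer film = 1/(h·4πr_o²) = 1/(20.4×4π×2.238²) = 7.788×10^-4 K/W
R_total = 7.912×10^-4 K/W
Q = ΔT/R_total = 48/7.912×10^-4

Q ≈ 60700 W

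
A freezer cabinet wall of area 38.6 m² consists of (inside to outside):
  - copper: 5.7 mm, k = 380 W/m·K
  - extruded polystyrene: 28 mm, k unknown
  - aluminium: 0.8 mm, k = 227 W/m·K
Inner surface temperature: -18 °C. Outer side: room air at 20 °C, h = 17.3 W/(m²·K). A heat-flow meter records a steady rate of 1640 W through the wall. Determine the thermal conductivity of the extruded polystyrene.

Model the wall as resistances in series:
R_copper = L/(kA) = 0.0057/(380×38.6) = 3.886×10^-7 K/W
R_aluminium = L/(kA) = 0.0008/(227×38.6) = 9.13×10^-8 K/W
R_outer film = 1/(h_o·A) = 1/(17.3×38.6) = 0.001497 K/W
Sum of known resistances R_other = 0.001498 K/W
Total R = ΔT/Q = 38/1640 = 0.02317 K/W
R_extruded polystyrene = R_total − R_other = 0.02167 K/W
k = L/(R·A) = 0.028/(0.02167×38.6)

k ≈ 0.0335 W/(m·K)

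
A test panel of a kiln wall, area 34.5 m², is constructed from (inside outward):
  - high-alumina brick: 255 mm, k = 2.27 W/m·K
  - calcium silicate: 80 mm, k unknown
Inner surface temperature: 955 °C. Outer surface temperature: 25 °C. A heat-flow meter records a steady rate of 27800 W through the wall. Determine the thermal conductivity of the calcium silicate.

k ≈ 0.0768 W/(m·K)

Series thermal resistances:
R_high-alumina brick = L/(kA) = 0.255/(2.27×34.5) = 0.003256 K/W
Sum of known resistances R_other = 0.003256 K/W
Total R = ΔT/Q = 930/27800 = 0.03345 K/W
R_calcium silicate = R_total − R_other = 0.0302 K/W
k = L/(R·A) = 0.08/(0.0302×34.5)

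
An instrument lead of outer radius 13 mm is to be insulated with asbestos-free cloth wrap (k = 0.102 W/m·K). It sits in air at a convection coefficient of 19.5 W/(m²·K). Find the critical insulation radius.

r_cr ≈ 5.23 mm

For a cylinder r_cr = k/h = 0.102/19.5
r_cr = 5.23 mm; since the bare radius (13 mm) is above r_cr, any added insulation will reduce heat loss.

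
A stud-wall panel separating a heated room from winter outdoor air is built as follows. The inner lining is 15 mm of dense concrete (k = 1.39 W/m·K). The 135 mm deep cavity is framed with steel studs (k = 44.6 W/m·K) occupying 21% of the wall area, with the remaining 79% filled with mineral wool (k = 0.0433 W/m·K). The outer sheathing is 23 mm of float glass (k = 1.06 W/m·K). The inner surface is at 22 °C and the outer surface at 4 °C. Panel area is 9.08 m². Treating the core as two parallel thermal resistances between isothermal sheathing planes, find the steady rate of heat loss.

Sheathing layers in series; stud and cavity paths in parallel between them.
R_inner = 0.015/(1.39×9.08) = 0.001188 K/W
R_stud  = 0.135/(44.6×0.21×9.08) = 0.001587 K/W
R_cav   = 0.135/(0.0433×0.79×9.08) = 0.4346 K/W
1/R_core = 1/R_stud + 1/R_cav → R_core = 0.001582 K/W
R_outer = 0.023/(1.06×9.08) = 0.00239 K/W
R_total = 0.00516 K/W
Q = ΔT/R_total = 18/0.00516

Q ≈ 3490 W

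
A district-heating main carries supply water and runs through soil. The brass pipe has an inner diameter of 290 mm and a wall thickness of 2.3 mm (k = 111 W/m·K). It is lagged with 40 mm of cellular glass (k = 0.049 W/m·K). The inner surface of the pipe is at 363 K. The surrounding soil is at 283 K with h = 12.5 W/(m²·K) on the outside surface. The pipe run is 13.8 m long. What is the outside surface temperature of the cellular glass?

Cylindrical conduction, so R = ln(r₂/r₁)/(2πkL) per layer, in series:
R_brass pipe wall = ln(147.3/145)/(2π×111×13.8) = 1.635×10^-6 K/W
R_cellular glass = ln(187.3/147.3)/(2π×0.049×13.8) = 0.05654 K/W
R_outer film = 1/(h_o·2πr_oL) = 1/(12.5×2π×0.1873×13.8) = 0.004926 K/W
R_total = 0.06147 K/W
Q = ΔT/R_total = 80/0.06147
Q = 1300 W
T_interface = T_inner − Q·ΣR(inner→interface) = 363 − 1300×0.05655

T ≈ 289 K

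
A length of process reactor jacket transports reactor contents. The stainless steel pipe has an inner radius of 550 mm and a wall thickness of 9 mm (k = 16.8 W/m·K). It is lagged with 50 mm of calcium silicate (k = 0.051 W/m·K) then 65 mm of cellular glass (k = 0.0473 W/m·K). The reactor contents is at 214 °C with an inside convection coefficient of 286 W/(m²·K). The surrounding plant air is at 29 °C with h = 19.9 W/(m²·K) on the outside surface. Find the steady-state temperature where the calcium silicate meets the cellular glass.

T ≈ 134 °C

Radial resistances (cylindrical: R_cond = ln(r_o/r_i)/(2πkL), R_conv = 1/(h·2πrL)):
R_inner film = 1/(h_i·2πr₁L) = 1/(286×2π×0.55×1) = 0.001012 K/W
R_stainless steel pipe wall = ln(559/550)/(2π×16.8×1) = 1.538×10^-4 K/W
R_calcium silicate = ln(609/559)/(2π×0.051×1) = 0.2673 K/W
R_cellular glass = ln(674/609)/(2π×0.0473×1) = 0.3412 K/W
R_outer film = 1/(h_o·2πr_oL) = 1/(19.9×2π×0.674×1) = 0.01187 K/W
R_total = 0.6216 K/W
Q = ΔT/R_total = 185/0.6216
Q = 298 W/m
T_interface = T_inner − Q·ΣR(inner→interface) = 214 − 298×0.2685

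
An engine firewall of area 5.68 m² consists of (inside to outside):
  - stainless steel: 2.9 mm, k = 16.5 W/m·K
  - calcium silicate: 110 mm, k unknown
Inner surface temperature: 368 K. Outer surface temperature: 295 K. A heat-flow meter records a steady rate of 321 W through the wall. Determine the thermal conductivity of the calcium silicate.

k ≈ 0.0852 W/(m·K)

Model the wall as resistances in series:
R_stainless steel = L/(kA) = 0.0029/(16.5×5.68) = 3.094×10^-5 K/W
Sum of known resistances R_other = 3.094×10^-5 K/W
Total R = ΔT/Q = 73/321 = 0.2274 K/W
R_calcium silicate = R_total − R_other = 0.2274 K/W
k = L/(R·A) = 0.11/(0.2274×5.68)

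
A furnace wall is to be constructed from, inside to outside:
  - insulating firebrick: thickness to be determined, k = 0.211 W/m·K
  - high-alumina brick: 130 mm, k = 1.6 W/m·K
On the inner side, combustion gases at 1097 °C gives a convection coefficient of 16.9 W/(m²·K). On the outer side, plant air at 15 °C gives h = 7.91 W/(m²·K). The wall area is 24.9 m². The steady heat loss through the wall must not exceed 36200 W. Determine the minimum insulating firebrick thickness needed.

Thermal resistances in series:
R_inner film = 1/(h_i·A) = 1/(16.9×24.9) = 0.002376 K/W
R_high-alumina brick = L/(kA) = 0.13/(1.6×24.9) = 0.003263 K/W
R_outer film = 1/(h_o·A) = 1/(7.91×24.9) = 0.005077 K/W
Sum of the known resistances R_other = 0.01072 K/W
Required total resistance R_tot = ΔT/Q_allow = 1082/36200 = 0.02989 K/W
R_insulating firebrick = R_tot − R_other = 0.01917 K/W
L = R·k·A = 0.01917×0.211×24.9

L ≈ 101 mm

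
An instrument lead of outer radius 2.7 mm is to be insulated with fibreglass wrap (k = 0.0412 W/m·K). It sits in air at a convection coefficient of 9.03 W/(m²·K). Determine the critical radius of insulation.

For a cylinder r_cr = k/h = 0.0412/9.03
r_cr = 4.56 mm; since the bare radius (2.7 mm) is below r_cr, adding a thin layer of insulation will *increase* heat loss.

r_cr ≈ 4.56 mm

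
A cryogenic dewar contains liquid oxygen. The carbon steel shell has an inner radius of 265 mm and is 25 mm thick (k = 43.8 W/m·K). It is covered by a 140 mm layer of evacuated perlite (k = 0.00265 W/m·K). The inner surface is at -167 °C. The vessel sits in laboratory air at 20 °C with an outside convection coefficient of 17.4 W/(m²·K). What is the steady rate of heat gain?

Q ≈ 5.54 W

Each spherical layer contributes R = (1/r_i − 1/r_o)/(4πk):
R_carbon steel shell = (1/0.265 − 1/0.29)/(4π×43.8) = 5.91×10^-4 K/W
R_evacuated perlite = (1/0.29 − 1/0.43)/(4π×0.00265) = 33.71 K/W
R_outer film = 1/(h·4πr_o²) = 1/(17.4×4π×0.43²) = 0.02473 K/W
R_total = 33.74 K/W
Q = ΔT/R_total = 187/33.74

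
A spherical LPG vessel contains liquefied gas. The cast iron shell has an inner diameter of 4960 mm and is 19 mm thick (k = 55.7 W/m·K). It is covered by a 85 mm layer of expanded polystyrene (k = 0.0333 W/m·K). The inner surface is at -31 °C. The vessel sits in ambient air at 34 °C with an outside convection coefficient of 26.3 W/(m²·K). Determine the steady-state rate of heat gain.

Radial (spherical) resistances in series:
R_cast iron shell = (1/2.48 − 1/2.499)/(4π×55.7) = 4.38×10^-6 K/W
R_expanded polystyrene = (1/2.499 − 1/2.584)/(4π×0.0333) = 0.03146 K/W
R_outer film = 1/(h·4πr_o²) = 1/(26.3×4π×2.584²) = 4.532×10^-4 K/W
R_total = 0.03191 K/W
Q = ΔT/R_total = 65/0.03191

Q ≈ 2040 W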